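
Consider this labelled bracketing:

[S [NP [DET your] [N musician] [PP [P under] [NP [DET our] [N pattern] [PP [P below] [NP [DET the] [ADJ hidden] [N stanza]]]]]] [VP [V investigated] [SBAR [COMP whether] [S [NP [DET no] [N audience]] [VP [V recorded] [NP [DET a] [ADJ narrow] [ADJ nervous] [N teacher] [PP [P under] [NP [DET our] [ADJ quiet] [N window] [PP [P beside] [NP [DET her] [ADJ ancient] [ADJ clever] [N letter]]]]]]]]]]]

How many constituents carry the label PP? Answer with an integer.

4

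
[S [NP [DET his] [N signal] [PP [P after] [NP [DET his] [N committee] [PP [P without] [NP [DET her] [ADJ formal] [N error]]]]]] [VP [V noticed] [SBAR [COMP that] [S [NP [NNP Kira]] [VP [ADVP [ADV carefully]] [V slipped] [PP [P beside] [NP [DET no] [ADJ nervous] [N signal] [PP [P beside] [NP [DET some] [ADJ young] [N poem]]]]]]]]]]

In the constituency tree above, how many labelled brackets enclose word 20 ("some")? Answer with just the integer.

10

The word sits inside DET, which is inside NP, inside PP, inside NP, inside PP, inside VP, inside S, inside SBAR, inside VP, inside S — 10 brackets in all.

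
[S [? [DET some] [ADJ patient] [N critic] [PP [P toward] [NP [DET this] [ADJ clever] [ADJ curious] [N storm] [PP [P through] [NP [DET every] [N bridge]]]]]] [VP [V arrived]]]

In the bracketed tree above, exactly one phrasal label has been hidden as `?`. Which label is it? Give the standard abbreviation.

Looking at what the `?` directly dominates — DET 'some', ADJ 'patient', N 'critic', PP — this is a noun phrase (NP).

NP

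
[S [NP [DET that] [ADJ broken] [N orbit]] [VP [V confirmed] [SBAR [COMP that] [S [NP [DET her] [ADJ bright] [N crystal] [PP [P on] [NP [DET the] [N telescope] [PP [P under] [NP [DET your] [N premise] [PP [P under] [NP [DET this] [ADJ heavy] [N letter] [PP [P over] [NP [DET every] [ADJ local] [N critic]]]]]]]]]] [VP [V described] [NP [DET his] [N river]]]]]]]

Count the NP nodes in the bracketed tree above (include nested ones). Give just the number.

Listing each NP by its span: [NP that broken orbit]; [NP her bright crystal on the telescope under your premise under this heavy letter over every local critic]; [NP the telescope under your premise under this heavy letter over every local critic]; [NP your premise under this heavy letter over every local critic]; [NP this heavy letter over every local critic]; [NP every local critic] … — that makes 7.

7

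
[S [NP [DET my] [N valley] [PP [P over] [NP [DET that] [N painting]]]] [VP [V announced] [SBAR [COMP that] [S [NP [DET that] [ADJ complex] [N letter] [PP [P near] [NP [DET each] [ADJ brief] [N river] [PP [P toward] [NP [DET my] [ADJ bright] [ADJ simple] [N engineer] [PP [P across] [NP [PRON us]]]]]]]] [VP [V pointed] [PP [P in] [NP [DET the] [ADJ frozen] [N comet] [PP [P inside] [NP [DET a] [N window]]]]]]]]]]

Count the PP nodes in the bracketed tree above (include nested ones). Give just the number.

Scanning left to right, an opening `[PP` appears at word positions 3, 11, 15, 20, 23, 27 — 6 in total.

6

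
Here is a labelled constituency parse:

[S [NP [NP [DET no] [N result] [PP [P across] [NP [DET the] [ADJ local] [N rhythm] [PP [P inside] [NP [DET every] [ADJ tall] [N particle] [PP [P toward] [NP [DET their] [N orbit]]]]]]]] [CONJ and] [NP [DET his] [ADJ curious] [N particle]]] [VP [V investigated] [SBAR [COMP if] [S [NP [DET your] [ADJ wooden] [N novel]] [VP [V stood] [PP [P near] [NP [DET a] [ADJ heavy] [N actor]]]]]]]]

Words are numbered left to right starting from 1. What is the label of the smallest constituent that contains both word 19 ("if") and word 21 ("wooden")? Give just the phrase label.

Word 19 lies under S → VP → SBAR → COMP; word 21 lies under S → VP → SBAR → S → NP → ADJ. The lowest shared node is the SBAR.

SBAR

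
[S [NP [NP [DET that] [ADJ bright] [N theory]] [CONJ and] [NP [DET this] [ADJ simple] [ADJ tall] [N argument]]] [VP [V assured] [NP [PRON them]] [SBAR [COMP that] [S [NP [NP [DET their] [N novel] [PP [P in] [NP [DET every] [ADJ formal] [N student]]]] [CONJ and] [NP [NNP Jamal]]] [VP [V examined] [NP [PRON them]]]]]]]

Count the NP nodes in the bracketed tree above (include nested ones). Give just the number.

9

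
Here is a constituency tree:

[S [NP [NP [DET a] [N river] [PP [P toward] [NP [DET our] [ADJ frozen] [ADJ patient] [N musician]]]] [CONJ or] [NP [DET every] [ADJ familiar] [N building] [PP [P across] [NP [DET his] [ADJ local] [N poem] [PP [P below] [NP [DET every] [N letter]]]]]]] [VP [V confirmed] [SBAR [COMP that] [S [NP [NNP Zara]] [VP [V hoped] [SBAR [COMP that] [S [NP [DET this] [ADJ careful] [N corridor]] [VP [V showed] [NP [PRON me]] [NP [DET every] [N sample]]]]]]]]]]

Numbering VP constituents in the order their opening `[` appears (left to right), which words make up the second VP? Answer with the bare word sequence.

The VP opening brackets appear, in order, over: "confirmed that Zara hoped that this careful corridor showed me every sample"; "hoped that this careful corridor showed me every sample"; "showed me every sample". The second one spans "hoped that this careful corridor showed me every sample".

hoped that this careful corridor showed me every sample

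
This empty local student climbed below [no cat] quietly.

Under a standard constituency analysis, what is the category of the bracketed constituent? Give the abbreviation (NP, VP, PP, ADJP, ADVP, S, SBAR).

The span is built around the noun "cat" — a noun phrase (NP).

NP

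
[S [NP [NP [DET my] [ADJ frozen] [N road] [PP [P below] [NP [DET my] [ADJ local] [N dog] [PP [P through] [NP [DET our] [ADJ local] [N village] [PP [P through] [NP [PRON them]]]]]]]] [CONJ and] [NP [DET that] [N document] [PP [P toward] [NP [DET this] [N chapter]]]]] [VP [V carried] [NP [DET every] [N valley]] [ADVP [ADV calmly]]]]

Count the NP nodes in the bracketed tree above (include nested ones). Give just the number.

8

The NP constituents are: [NP my frozen road below my local dog through our local village through them and that document toward this chapter]; [NP my frozen road below my local dog through our local village through them]; [NP my local dog through our local village through them]; [NP our local village through them]; [NP them]; [NP that document toward this chapter] …. Total: 8.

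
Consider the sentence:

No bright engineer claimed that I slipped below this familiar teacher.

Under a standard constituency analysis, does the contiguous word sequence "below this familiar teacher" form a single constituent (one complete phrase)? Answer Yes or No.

"below this familiar teacher" is exactly the prepositional phrase [PP below this familiar teacher], a complete constituent.

Yes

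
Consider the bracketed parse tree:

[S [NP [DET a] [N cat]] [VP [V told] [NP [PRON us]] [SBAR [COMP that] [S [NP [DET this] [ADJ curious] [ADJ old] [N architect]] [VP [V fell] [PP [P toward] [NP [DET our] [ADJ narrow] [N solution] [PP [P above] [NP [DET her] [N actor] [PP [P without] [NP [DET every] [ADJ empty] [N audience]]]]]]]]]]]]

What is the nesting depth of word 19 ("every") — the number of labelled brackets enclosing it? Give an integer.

Path from the root down to the word: S → VP → SBAR → S → VP → PP → NP → PP → NP → PP → NP → DET. That is 12 enclosing brackets.

12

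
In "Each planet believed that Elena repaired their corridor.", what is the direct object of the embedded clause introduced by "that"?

"repaired" heads the VP of the embedded clause introduced by "that", and "their corridor" is its direct object.

their corridor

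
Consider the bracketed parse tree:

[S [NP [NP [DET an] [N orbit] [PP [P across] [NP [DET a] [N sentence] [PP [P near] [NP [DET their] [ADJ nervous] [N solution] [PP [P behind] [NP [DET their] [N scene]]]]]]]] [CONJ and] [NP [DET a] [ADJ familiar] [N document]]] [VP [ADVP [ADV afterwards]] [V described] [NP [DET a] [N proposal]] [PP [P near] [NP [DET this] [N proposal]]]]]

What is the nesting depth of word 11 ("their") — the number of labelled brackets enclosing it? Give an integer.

The word sits inside DET, which is inside NP, inside PP, inside NP, inside PP, inside NP, inside PP, inside NP, inside NP, inside S — 10 brackets in all.

10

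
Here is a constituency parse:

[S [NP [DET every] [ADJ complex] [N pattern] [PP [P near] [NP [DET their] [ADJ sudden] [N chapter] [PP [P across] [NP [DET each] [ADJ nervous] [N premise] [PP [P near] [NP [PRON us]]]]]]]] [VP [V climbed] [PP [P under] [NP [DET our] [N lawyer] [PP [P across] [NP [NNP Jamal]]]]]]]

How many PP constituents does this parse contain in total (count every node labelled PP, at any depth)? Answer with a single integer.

5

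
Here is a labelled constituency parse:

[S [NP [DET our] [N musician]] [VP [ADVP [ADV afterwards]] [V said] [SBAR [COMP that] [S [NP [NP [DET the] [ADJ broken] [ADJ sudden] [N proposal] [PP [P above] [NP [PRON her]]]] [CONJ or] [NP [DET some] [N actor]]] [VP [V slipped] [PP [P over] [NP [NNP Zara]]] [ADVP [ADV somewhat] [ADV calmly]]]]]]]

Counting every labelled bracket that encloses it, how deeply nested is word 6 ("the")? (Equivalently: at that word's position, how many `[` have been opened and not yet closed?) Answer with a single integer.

7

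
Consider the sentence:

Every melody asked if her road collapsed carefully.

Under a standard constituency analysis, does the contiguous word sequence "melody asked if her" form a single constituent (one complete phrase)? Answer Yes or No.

No

"melody" belongs to the noun phrase "every melody" while "her" belongs to the verb phrase "asked if her road collapsed carefully"; a span that runs across that boundary is not a single phrase.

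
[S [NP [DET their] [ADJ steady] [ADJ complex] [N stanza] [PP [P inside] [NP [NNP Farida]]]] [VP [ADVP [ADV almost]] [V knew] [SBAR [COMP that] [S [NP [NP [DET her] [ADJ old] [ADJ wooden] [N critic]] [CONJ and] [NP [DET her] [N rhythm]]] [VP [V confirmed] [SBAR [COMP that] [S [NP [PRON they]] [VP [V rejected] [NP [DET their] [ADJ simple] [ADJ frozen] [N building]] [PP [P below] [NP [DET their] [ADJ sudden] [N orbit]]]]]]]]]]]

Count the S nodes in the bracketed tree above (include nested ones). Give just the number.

Scanning left to right, an opening `[S` appears at word positions 1, 10, 19 — 3 in total.

3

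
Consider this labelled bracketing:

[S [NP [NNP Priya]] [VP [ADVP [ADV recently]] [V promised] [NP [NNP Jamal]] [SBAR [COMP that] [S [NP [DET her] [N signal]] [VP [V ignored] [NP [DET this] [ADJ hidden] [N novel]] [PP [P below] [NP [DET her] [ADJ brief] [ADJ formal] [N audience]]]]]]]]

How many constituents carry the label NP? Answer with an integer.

The NP constituents are: [NP Priya]; [NP Jamal]; [NP her signal]; [NP this hidden novel]; [NP her brief formal audience]. Total: 5.

5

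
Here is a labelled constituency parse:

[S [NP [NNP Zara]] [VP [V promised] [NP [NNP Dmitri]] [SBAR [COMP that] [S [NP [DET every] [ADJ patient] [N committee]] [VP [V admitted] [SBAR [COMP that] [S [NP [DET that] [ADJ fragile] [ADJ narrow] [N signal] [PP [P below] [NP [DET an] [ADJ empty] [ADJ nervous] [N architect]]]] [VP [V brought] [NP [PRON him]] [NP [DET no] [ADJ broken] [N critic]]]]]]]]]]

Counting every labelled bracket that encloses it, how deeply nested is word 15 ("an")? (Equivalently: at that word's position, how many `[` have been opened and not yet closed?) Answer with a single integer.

11

The word sits inside DET, which is inside NP, inside PP, inside NP, inside S, inside SBAR, inside VP, inside S, inside SBAR, inside VP, inside S — 11 brackets in all.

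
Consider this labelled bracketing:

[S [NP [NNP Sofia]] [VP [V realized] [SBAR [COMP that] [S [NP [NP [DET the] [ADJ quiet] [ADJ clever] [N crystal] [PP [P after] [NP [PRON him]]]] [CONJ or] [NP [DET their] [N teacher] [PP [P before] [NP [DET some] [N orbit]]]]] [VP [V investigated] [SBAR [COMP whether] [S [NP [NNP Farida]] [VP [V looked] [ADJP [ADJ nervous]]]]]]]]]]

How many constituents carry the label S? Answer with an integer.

3

Scanning left to right, an opening `[S` appears at word positions 1, 4, 18 — 3 in total.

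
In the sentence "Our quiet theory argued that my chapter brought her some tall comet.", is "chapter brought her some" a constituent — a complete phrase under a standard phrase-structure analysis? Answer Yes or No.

No

The smallest constituent containing the whole sequence is the clause [S my chapter brought her some tall comet], but the sequence is only part of it — it straddles the boundary between noun phrase "my chapter" and verb phrase "brought her some tall comet".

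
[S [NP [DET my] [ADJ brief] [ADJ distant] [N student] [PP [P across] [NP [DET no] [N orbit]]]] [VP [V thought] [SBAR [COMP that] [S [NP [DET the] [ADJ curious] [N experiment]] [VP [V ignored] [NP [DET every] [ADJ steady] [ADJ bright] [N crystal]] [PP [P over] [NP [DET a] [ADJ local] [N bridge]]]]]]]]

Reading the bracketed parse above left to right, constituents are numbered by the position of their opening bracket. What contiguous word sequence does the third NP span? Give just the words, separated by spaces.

Opening `[NP` markers occur at word positions 1, 6, 10, 14, 19; the third of these opens the constituent [NP the curious experiment].

the curious experiment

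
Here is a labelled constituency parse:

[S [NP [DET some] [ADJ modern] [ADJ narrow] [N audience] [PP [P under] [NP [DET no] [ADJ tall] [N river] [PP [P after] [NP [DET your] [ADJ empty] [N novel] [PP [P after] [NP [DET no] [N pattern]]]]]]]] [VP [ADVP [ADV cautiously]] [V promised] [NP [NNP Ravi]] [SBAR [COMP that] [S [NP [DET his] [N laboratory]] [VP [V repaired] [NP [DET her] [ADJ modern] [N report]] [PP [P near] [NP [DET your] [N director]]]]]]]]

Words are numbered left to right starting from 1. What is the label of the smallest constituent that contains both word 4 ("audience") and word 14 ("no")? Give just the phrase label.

Word 4 lies under S → NP → N; word 14 lies under S → NP → PP → NP → PP → NP → PP → NP → DET. The lowest shared node is the NP.

NP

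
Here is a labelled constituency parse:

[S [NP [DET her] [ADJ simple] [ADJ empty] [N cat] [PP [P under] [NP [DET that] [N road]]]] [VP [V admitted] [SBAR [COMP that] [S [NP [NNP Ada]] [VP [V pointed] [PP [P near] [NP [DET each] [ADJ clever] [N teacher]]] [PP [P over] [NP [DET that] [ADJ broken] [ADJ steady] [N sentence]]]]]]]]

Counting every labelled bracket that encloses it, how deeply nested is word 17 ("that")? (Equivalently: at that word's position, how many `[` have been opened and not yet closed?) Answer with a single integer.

8

Path from the root down to the word: S → VP → SBAR → S → VP → PP → NP → DET. That is 8 enclosing brackets.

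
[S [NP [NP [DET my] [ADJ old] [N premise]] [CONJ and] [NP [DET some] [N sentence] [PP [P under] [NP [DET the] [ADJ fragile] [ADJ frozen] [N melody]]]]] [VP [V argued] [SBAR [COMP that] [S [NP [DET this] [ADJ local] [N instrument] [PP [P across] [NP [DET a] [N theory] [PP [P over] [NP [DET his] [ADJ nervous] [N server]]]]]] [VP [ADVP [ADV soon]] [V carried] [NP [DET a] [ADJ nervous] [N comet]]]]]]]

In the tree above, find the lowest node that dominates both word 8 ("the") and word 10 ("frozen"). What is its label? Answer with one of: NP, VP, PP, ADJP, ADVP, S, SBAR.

Word 8 lies under S → NP → NP → PP → NP → DET; word 10 lies under S → NP → NP → PP → NP → ADJ. The lowest shared node is the NP.

NP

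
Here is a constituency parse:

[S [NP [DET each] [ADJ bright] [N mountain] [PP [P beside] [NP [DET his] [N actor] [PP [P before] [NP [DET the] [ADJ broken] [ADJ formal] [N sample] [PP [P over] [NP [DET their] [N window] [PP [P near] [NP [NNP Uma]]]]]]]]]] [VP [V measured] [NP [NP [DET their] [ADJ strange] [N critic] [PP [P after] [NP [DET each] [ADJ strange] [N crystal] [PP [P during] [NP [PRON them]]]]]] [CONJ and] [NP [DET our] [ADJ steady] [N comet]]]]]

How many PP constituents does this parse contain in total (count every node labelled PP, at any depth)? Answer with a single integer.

Listing each PP by its span: [PP beside his actor before the broken formal sample over their window near Uma]; [PP before the broken formal sample over their window near Uma]; [PP over their window near Uma]; [PP near Uma]; [PP after each strange crystal during them]; [PP during them] — that makes 6.

6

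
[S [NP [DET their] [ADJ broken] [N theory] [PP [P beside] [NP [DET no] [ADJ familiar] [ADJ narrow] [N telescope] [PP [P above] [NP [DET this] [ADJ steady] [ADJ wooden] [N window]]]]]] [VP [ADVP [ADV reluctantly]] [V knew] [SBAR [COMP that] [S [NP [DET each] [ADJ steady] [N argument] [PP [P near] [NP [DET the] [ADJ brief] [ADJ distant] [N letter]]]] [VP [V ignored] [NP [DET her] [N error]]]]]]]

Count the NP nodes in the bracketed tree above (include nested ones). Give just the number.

Scanning left to right, an opening `[NP` appears at word positions 1, 5, 10, 17, 21, 26 — 6 in total.

6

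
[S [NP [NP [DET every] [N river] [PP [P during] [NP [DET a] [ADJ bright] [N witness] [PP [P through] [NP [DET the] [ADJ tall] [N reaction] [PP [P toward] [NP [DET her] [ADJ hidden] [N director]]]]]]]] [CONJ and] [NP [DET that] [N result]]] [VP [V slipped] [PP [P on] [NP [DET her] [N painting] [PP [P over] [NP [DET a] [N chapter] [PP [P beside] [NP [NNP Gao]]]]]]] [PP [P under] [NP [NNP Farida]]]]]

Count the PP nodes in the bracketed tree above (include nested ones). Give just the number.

7

Scanning left to right, an opening `[PP` appears at word positions 3, 7, 11, 19, 22, 25, 27 — 7 in total.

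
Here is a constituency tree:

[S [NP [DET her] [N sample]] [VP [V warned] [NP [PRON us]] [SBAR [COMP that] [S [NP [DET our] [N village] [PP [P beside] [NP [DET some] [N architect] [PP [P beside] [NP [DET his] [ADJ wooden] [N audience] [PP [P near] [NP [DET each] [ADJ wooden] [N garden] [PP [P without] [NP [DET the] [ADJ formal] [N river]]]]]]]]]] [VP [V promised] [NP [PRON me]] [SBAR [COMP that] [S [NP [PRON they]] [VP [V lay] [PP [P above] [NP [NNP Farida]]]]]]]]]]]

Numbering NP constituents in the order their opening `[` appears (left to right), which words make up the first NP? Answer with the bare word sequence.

her sample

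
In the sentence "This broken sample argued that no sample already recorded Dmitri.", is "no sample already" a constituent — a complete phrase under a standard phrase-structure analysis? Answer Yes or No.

No

"no" belongs to the noun phrase "no sample" while "already" belongs to the verb phrase "already recorded Dmitri"; a span that runs across that boundary is not a single phrase.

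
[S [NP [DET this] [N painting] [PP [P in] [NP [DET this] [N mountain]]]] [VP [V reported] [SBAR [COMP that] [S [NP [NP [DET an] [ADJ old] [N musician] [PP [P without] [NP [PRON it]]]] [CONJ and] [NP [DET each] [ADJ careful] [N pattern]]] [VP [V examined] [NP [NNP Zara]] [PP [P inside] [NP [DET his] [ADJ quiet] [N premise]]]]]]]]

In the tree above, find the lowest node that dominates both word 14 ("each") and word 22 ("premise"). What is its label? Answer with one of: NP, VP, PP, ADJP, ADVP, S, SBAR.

Word 14 lies under S → VP → SBAR → S → NP → NP → DET; word 22 lies under S → VP → SBAR → S → VP → PP → NP → N. The lowest shared node is the S.

S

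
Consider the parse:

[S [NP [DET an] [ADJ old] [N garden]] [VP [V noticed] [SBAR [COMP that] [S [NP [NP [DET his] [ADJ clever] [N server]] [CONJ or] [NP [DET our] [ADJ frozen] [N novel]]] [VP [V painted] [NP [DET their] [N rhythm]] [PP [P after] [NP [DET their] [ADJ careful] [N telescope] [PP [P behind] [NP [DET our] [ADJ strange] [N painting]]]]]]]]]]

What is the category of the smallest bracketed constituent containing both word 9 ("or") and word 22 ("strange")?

The smallest bracket enclosing both words is [S his clever server or our frozen novel painted their rhythm after their careful telescope behind our strange painting], so the label is S.

S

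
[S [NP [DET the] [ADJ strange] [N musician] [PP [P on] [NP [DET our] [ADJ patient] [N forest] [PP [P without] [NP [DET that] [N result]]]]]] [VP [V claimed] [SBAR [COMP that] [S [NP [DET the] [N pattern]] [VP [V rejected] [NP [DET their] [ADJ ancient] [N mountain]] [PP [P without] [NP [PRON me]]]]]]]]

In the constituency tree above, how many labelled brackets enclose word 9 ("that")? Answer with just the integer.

7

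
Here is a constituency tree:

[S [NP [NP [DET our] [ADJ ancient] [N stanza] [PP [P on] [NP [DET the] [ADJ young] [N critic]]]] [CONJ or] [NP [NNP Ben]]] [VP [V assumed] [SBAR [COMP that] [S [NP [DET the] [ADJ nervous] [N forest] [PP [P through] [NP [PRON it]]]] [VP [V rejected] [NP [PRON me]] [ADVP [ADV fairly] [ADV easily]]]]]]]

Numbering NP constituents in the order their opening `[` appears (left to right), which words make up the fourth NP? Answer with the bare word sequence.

Ben

The NP opening brackets appear, in order, over: "our ancient stanza on the young critic or Ben"; "our ancient stanza on the young critic"; "the young critic"; "Ben"; "the nervous forest through it"; "it"; "me". The fourth one spans "Ben".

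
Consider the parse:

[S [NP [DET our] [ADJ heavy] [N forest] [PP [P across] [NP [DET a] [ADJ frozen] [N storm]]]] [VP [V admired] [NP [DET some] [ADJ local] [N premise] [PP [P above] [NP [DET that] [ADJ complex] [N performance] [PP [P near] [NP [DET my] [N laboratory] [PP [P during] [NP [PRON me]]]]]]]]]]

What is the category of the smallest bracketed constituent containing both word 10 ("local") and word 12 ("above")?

Both words fall inside [NP some local premise above that complex performance near my laboratory during me] (words 9–20), and no smaller constituent contains them both. Label: NP.

NP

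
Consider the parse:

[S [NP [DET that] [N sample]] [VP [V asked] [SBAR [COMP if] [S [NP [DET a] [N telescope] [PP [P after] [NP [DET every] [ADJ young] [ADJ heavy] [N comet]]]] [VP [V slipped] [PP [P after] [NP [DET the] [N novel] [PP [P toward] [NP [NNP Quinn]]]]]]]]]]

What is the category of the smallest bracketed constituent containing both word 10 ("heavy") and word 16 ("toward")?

Word 10 lies under S → VP → SBAR → S → NP → PP → NP → ADJ; word 16 lies under S → VP → SBAR → S → VP → PP → NP → PP → P. The lowest shared node is the S.

S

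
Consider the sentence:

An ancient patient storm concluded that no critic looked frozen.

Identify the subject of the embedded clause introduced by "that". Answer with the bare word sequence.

In the embedded clause introduced by "that" the verb is "looked"; the NP preceding it, "no critic", is the subject.

no critic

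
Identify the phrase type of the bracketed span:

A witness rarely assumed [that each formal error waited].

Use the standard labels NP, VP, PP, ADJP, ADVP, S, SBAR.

"that" is the head of the bracketed span, so the span is a subordinate clause: SBAR.

SBAR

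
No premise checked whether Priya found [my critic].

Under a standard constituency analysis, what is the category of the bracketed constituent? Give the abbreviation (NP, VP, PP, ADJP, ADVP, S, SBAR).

NP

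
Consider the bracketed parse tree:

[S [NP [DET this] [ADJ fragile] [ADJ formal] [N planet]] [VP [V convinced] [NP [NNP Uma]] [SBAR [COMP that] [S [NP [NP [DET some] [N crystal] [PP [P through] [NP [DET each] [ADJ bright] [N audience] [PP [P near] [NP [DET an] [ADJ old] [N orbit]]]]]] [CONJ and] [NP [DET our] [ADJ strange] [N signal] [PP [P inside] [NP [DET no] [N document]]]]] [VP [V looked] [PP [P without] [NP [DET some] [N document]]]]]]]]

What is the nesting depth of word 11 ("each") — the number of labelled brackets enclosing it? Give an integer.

The word sits inside DET, which is inside NP, inside PP, inside NP, inside NP, inside S, inside SBAR, inside VP, inside S — 9 brackets in all.

9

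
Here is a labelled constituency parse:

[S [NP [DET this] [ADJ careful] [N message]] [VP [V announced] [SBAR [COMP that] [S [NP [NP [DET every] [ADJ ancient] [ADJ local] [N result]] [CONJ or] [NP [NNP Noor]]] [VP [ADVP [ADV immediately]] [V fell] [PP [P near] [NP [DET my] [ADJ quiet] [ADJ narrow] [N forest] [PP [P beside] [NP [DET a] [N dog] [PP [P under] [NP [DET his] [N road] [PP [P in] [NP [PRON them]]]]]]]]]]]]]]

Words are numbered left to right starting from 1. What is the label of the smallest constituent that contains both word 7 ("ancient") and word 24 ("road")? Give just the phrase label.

Word 7 lies under S → VP → SBAR → S → NP → NP → ADJ; word 24 lies under S → VP → SBAR → S → VP → PP → NP → PP → NP → PP → NP → N. The lowest shared node is the S.

S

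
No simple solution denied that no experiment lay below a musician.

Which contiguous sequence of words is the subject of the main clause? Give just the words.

no simple solution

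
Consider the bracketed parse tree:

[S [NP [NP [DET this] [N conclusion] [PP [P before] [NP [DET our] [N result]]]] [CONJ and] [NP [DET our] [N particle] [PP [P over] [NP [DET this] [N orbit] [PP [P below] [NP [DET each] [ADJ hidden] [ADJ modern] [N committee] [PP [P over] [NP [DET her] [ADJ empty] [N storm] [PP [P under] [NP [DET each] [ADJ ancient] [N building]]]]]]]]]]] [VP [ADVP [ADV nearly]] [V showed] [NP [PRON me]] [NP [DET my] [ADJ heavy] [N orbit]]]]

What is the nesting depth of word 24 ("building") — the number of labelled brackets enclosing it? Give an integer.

12

Path from the root down to the word: S → NP → NP → PP → NP → PP → NP → PP → NP → PP → NP → N. That is 12 enclosing brackets.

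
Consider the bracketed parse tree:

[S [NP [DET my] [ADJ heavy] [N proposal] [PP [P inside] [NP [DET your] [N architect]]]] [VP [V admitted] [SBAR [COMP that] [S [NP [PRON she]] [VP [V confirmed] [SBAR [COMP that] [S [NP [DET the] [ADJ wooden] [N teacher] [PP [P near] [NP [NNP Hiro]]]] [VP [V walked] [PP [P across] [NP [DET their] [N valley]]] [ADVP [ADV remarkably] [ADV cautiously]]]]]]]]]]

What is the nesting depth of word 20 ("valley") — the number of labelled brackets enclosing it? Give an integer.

Path from the root down to the word: S → VP → SBAR → S → VP → SBAR → S → VP → PP → NP → N. That is 11 enclosing brackets.

11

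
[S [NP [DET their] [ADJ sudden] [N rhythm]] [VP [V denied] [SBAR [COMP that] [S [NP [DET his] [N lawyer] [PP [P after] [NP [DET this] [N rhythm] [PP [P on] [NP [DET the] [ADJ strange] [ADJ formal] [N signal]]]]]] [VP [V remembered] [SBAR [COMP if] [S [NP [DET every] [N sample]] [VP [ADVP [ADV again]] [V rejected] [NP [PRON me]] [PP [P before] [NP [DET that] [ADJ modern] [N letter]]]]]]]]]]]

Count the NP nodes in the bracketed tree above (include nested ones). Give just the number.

Listing each NP by its span: [NP their sudden rhythm]; [NP his lawyer after this rhythm on the strange formal signal]; [NP this rhythm on the strange formal signal]; [NP the strange formal signal]; [NP every sample]; [NP me] … — that makes 7.

7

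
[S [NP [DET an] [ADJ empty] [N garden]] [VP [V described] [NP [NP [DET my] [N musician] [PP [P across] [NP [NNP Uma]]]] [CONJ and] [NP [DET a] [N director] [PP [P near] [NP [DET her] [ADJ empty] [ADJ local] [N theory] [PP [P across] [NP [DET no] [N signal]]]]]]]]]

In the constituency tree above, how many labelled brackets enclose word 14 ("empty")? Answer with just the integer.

Counting open brackets not yet closed at "empty": [S [VP [NP [NP [PP [NP [ADJ = 7.

7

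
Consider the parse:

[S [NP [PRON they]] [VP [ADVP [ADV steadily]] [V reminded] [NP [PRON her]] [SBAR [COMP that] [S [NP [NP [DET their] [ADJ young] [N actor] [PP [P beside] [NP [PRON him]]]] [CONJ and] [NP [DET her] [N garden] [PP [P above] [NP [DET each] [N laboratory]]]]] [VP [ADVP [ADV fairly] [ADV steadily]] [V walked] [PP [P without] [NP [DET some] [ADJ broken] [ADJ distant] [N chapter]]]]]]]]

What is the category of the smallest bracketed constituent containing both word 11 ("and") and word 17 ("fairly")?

S

The smallest bracket enclosing both words is [S their young actor beside him and her garden above each laboratory fairly steadily walked without some broken distant chapter], so the label is S.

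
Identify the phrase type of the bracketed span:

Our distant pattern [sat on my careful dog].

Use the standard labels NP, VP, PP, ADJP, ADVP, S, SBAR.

VP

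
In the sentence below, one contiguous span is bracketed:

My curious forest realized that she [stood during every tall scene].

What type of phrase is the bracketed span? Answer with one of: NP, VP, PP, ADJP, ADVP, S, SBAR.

VP

"stood" is the head of the bracketed span, so the span is a verb phrase: VP.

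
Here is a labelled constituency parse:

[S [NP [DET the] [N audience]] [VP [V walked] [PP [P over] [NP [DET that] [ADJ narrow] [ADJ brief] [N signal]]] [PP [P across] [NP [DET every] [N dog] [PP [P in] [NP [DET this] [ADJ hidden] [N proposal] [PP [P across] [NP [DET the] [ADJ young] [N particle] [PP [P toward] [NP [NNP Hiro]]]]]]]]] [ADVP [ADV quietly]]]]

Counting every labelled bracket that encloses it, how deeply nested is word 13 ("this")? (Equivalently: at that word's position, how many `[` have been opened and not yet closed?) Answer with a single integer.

7

The word sits inside DET, which is inside NP, inside PP, inside NP, inside PP, inside VP, inside S — 7 brackets in all.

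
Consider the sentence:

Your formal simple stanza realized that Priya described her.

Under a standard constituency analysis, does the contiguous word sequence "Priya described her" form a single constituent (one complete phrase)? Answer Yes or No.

Yes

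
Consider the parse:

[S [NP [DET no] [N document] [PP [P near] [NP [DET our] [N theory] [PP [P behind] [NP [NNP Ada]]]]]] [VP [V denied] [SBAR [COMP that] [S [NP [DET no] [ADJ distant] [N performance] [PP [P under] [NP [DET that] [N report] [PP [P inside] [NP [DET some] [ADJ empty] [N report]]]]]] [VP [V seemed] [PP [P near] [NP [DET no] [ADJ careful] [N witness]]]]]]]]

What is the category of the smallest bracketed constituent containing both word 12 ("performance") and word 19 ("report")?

Word 12 lies under S → VP → SBAR → S → NP → N; word 19 lies under S → VP → SBAR → S → NP → PP → NP → PP → NP → N. The lowest shared node is the NP.

NP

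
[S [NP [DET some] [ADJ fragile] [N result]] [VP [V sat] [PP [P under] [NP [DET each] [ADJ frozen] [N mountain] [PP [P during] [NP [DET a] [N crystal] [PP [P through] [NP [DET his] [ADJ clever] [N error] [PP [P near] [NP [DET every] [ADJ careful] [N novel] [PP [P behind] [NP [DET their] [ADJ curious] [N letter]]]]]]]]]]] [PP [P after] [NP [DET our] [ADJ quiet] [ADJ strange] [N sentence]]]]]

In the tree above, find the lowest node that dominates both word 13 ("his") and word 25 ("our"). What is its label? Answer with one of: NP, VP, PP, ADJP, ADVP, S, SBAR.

VP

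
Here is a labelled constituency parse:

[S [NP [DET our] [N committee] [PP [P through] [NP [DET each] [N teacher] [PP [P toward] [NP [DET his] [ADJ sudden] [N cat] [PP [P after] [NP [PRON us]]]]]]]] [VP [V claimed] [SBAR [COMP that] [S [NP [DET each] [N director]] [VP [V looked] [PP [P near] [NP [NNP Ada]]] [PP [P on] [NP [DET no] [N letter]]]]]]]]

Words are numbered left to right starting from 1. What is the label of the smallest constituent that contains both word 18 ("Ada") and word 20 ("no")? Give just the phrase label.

VP

Both words fall inside [VP looked near Ada on no letter] (words 16–21), and no smaller constituent contains them both. Label: VP.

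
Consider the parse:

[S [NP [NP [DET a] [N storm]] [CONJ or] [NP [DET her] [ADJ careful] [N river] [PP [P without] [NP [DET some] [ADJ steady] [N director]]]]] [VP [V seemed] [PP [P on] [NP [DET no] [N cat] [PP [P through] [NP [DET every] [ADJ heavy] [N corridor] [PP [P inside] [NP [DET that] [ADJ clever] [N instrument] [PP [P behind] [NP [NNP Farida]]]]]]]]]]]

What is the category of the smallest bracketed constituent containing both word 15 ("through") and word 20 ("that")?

PP

Both words fall inside [PP through every heavy corridor inside that clever instrument behind Farida] (words 15–24), and no smaller constituent contains them both. Label: PP.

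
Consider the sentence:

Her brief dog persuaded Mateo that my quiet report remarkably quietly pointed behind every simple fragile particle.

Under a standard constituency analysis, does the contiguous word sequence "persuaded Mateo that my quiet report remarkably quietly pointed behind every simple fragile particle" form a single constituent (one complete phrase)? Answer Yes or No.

"persuaded Mateo that my quiet report remarkably quietly pointed behind every simple fragile particle" is exactly the verb phrase [VP persuaded Mateo that my quiet report remarkably quietly pointed behind every simple fragile particle], a complete constituent.

Yes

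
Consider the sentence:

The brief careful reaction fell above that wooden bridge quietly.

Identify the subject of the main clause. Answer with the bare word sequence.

the brief careful reaction

In the main clause the verb is "fell"; the NP preceding it, "the brief careful reaction", is the subject.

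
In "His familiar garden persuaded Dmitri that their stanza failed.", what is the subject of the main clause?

his familiar garden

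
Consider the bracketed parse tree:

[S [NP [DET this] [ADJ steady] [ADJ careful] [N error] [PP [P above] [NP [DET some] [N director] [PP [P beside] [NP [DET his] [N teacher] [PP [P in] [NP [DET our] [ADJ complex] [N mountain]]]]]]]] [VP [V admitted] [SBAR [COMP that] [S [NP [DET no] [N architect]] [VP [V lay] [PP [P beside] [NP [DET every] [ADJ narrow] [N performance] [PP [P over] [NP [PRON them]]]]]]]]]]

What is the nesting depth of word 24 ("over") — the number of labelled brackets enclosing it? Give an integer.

9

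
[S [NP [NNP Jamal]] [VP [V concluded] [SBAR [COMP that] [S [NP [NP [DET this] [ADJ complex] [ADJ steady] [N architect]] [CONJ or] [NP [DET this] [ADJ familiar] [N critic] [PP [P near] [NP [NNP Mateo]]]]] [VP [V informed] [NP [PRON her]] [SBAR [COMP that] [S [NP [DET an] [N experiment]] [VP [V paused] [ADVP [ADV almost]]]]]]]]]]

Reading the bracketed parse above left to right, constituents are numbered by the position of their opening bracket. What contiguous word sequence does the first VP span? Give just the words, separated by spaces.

Opening `[VP` markers occur at word positions 2, 14, 19; the first of these opens the constituent [VP concluded that this complex steady architect or this familiar critic near Mateo informed her that an experiment paused almost].

concluded that this complex steady architect or this familiar critic near Mateo informed her that an experiment paused almost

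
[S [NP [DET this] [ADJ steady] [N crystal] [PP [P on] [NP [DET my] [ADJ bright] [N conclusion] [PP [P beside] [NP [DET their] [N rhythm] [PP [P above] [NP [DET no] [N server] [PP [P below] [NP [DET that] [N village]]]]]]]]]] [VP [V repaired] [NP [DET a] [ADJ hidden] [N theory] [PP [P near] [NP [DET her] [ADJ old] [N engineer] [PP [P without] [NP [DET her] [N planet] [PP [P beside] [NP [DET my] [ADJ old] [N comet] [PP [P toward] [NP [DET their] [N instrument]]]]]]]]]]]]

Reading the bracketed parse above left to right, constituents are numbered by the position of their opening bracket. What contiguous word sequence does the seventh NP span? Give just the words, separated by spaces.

her old engineer without her planet beside my old comet toward their instrument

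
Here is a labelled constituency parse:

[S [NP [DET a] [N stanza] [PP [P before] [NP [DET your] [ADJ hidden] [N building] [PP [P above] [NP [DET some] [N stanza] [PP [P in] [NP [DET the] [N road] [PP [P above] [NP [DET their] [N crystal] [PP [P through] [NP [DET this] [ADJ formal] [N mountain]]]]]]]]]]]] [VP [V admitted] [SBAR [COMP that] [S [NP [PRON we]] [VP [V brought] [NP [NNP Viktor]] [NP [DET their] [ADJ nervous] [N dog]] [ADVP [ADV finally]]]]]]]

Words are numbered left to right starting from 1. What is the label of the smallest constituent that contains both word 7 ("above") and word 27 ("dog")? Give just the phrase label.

S

Both words fall inside [S a stanza before your hidden building above some stanza in the road above their crystal through this formal mountain admitted that we brought Viktor their nervous dog finally] (words 1–28), and no smaller constituent contains them both. Label: S.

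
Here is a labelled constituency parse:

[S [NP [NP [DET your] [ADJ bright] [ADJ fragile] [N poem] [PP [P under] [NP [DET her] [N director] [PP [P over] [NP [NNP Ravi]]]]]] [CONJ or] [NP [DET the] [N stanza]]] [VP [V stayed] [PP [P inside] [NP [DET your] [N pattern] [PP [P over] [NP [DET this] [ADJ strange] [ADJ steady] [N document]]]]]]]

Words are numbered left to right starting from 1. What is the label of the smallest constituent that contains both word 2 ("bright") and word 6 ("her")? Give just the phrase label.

NP

Both words fall inside [NP your bright fragile poem under her director over Ravi] (words 1–9), and no smaller constituent contains them both. Label: NP.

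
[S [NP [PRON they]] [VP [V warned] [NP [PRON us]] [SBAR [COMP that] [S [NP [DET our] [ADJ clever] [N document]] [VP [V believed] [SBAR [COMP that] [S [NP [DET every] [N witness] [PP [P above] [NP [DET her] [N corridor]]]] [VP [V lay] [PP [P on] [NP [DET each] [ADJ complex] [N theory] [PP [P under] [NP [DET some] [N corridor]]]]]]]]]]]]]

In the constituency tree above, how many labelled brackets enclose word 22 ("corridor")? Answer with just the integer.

Path from the root down to the word: S → VP → SBAR → S → VP → SBAR → S → VP → PP → NP → PP → NP → N. That is 13 enclosing brackets.

13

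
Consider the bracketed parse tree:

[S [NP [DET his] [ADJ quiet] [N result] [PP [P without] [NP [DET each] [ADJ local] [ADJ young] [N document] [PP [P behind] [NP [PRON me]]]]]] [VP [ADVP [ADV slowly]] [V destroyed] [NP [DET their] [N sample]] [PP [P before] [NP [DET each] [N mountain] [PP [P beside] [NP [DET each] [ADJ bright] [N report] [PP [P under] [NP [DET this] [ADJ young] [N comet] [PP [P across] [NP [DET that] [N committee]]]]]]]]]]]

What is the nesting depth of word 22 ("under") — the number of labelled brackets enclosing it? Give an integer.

8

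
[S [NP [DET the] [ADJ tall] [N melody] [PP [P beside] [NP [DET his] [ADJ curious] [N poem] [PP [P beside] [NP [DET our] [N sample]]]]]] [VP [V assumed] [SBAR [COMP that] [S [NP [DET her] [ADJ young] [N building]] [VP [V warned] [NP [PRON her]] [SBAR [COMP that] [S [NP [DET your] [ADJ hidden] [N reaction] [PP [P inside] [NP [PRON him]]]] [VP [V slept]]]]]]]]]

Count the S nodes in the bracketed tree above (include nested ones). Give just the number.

3

Scanning left to right, an opening `[S` appears at word positions 1, 13, 19 — 3 in total.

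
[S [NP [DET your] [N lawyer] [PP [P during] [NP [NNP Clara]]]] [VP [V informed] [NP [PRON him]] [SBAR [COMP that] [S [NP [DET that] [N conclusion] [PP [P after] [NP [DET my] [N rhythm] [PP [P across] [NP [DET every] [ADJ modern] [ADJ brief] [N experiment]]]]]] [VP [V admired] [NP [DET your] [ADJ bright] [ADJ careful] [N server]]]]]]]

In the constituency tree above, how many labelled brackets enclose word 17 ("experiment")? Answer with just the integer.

10

The word sits inside N, which is inside NP, inside PP, inside NP, inside PP, inside NP, inside S, inside SBAR, inside VP, inside S — 10 brackets in all.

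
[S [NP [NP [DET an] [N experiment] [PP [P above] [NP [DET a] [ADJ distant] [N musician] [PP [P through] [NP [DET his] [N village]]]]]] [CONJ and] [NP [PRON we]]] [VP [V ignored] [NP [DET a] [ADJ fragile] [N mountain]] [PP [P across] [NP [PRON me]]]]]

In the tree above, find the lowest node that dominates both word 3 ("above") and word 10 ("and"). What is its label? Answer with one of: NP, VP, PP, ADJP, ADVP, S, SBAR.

Word 3 lies under S → NP → NP → PP → P; word 10 lies under S → NP → CONJ. The lowest shared node is the NP.

NP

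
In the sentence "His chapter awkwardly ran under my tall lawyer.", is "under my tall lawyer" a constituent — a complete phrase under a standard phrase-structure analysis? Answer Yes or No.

Yes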